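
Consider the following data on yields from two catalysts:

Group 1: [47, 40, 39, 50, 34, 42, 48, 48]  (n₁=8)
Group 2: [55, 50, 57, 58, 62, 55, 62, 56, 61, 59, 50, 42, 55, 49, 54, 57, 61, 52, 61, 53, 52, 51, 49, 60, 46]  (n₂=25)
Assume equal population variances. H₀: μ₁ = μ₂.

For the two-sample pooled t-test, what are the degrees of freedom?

df = n₁ + n₂ − 2 = 8 + 25 − 2 = 31

degrees of freedom = 31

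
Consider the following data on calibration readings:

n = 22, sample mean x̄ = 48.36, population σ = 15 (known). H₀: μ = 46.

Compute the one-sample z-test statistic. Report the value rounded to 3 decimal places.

test statistic = 0.738

SE = σ/√n = 15/√22 = 3.1980
z = (x̄−μ₀)/SE = (48.36−46)/3.1980 = 0.7380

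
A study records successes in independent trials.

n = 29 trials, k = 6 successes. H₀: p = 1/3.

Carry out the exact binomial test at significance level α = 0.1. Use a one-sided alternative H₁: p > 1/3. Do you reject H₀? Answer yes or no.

Exact binomial: n=29, k=6, p₀=1/3=0.3333
P(X≥6) from Σ C(n,i)·p₀^i·(1−p₀)^(n−i)
p-value (one-sided, H₁ greater) = 0.95487
At α=0.1: p ≥ α → fail to reject H₀

reject H₀: no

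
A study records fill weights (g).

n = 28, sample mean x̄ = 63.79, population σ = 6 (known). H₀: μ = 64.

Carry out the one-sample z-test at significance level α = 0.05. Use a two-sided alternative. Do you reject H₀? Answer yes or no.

reject H₀: no

SE = σ/√n = 6/√28 = 1.1339
z = (x̄−μ₀)/SE = (63.79−64)/1.1339 = -0.1852
p-value (two-sided) = 0.85307
At α=0.05: p ≥ α → fail to reject H₀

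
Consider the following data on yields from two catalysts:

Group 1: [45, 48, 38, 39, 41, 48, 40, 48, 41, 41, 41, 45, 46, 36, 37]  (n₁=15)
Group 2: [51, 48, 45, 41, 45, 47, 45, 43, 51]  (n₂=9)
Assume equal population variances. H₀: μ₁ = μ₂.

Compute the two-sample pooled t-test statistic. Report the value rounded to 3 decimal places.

test statistic = -2.435

x̄₁=42.267, s₁=4.096, n₁=15
x̄₂=46.222, s₂=3.383, n₂=9
s_p² = [14·4.096² + 8·3.383²]/22 = 14.8404
SE = √(s_p²·(1/15+1/9)) = 1.6243
t = (42.267−46.222)/1.6243 = -2.4353
df = 22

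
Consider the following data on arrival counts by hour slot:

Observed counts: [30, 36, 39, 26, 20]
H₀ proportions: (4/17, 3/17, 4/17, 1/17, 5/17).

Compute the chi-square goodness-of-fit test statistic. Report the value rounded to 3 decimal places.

test statistic = 50.889

n = 151; E_i = n·p_i = [35.53, 26.65, 35.53, 8.88, 44.41]
χ² = (30−35.53)²/35.53 + (36−26.65)²/26.65 + (39−35.53)²/35.53 + (26−8.88)²/8.88 + (20−44.41)²/44.41 = 50.8891
df = 4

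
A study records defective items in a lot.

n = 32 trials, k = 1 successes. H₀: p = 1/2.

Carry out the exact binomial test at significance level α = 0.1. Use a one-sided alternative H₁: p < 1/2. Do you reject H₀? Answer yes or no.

Exact binomial: n=32, k=1, p₀=1/2=0.5000
P(X≤1) from Σ C(n,i)·p₀^i·(1−p₀)^(n−i)
p-value (one-sided, H₁ less) = 0.00000
At α=0.1: p < α → reject H₀

reject H₀: yes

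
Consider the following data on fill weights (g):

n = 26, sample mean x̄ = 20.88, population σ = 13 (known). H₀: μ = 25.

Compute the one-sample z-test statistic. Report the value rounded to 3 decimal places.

test statistic = -1.616

SE = σ/√n = 13/√26 = 2.5495
z = (x̄−μ₀)/SE = (20.88−25)/2.5495 = -1.6160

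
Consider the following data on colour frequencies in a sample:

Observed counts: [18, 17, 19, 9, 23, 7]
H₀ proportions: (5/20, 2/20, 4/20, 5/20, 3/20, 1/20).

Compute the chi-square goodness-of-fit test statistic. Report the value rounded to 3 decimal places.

test statistic = 23.362

n = 93; E_i = n·p_i = [23.25, 9.30, 18.60, 23.25, 13.95, 4.65]
χ² = (18−23.25)²/23.25 + (17−9.30)²/9.30 + (19−18.60)²/18.60 + (9−23.25)²/23.25 + (23−13.95)²/13.95 + (7−4.65)²/4.65 = 23.3620
df = 5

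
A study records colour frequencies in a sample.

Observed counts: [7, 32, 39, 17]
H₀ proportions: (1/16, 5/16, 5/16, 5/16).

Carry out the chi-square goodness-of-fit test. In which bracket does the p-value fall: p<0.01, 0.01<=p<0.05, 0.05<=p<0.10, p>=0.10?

n = 95; E_i = n·p_i = [5.94, 29.69, 29.69, 29.69]
χ² = (7−5.94)²/5.94 + (32−29.69)²/29.69 + (39−29.69)²/29.69 + (17−29.69)²/29.69 = 8.7137
df = 3
p-value (upper-tail) = 0.03335
→ bracket: 0.01<=p<0.05

p-value bracket: 0.01<=p<0.05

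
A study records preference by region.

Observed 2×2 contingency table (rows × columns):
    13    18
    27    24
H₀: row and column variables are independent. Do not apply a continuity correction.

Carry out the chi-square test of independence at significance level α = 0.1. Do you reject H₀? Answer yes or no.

Row totals [31, 51], col totals [40, 42], n=82
χ² = (13−15.12)²/15.12 + (18−15.88)²/15.88 + (27−24.88)²/24.88 + (24−26.12)²/26.12 = 0.9347
df = 1
p-value (upper-tail) = 0.33365
At α=0.1: p ≥ α → fail to reject H₀

reject H₀: no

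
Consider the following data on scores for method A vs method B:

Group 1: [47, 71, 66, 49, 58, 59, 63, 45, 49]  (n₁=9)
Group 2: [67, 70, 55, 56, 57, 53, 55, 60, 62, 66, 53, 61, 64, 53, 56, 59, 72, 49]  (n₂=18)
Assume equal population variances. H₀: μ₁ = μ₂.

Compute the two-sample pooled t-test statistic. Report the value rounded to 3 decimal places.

test statistic = -0.986

x̄₁=56.333, s₁=9.260, n₁=9
x̄₂=59.333, s₂=6.426, n₂=18
s_p² = [8·9.260² + 17·6.426²]/25 = 55.5200
SE = √(s_p²·(1/9+1/18)) = 3.0419
t = (56.333−59.333)/3.0419 = -0.9862
df = 25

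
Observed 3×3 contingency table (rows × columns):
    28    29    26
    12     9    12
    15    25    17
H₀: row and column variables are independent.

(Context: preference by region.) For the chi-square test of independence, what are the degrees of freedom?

degrees of freedom = 4

df = (r−1)(c−1) = (3−1)·(3−1) = 4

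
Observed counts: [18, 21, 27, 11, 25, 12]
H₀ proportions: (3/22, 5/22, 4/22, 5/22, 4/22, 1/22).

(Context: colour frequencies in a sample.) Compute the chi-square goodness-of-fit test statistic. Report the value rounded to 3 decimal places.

n = 114; E_i = n·p_i = [15.55, 25.91, 20.73, 25.91, 20.73, 5.18]
χ² = (18−15.55)²/15.55 + (21−25.91)²/25.91 + (27−20.73)²/20.73 + (11−25.91)²/25.91 + (25−20.73)²/20.73 + (12−5.18)²/5.18 = 21.6474
df = 5

test statistic = 21.647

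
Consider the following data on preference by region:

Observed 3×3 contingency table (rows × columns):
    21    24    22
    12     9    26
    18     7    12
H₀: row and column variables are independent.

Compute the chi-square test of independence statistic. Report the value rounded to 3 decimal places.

Row totals [67, 47, 37], col totals [51, 40, 60], n=151
χ² = (21−22.63)²/22.63 + (24−17.75)²/17.75 + (22−26.62)²/26.62 + (12−15.87)²/15.87 + (9−12.45)²/12.45 + (26−18.68)²/18.68 + (18−12.50)²/12.50 + (7−9.80)²/9.80 + (12−14.70)²/14.70 = 11.6171
df = 4

test statistic = 11.617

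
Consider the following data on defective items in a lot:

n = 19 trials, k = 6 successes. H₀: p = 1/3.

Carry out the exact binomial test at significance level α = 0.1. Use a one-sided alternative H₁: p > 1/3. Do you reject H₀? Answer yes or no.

reject H₀: no

Exact binomial: n=19, k=6, p₀=1/3=0.3333
P(X≥6) from Σ C(n,i)·p₀^i·(1−p₀)^(n−i)
p-value (one-sided, H₁ greater) = 0.64815
At α=0.1: p ≥ α → fail to reject H₀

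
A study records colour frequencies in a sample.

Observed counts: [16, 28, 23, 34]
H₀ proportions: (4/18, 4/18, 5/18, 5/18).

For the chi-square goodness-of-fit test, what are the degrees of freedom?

df = k − 1 = 4 − 1 = 3

degrees of freedom = 3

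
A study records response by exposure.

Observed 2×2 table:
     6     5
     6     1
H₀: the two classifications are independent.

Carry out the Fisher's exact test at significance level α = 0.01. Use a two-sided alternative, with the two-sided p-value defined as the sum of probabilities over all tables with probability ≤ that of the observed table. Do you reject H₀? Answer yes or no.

reject H₀: no

Margins: r₁=11, r₂=7, c₁=12, c₂=6, n=18
p_obs = C(11,6)·C(7,6)/C(18,12); sum pmf over tables with pmf ≤ p_obs
p-value (two-sided) = 0.31561
At α=0.01: p ≥ α → fail to reject H₀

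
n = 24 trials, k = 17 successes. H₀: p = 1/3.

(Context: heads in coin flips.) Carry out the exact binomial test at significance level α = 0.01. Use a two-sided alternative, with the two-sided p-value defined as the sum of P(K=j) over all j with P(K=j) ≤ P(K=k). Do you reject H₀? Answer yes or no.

Exact binomial: n=24, k=17, p₀=1/3=0.3333
P(X=j) = C(n,j)·p₀^j·(1−p₀)^(n−j); p = Σ P(X=j) over j with P(X=j) ≤ P(X=17)
p-value (two-sided) = 0.00025
At α=0.01: p < α → reject H₀

reject H₀: yes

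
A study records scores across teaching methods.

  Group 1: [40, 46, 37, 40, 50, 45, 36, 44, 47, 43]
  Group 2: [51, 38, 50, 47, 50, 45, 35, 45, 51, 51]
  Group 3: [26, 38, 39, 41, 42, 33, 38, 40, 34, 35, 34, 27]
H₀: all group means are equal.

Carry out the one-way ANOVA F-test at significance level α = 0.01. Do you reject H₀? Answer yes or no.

Group means [42.80, 46.30, 35.58], grand mean 41.188
SSB = Σnᵢ(x̄ᵢ−x̄)² = 664.258; SSW = ΣΣ(x−x̄ᵢ)² = 766.617
MSB = 664.258/2 = 332.1292; MSW = 766.617/29 = 26.4351
F = MSB/MSW = 12.5640
df = (2, 29)
p-value (upper-tail) = 0.00012
At α=0.01: p < α → reject H₀

reject H₀: yes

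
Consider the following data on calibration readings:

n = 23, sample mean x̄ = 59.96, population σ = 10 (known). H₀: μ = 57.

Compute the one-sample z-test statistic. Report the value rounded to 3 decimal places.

test statistic = 1.420

SE = σ/√n = 10/√23 = 2.0851
z = (x̄−μ₀)/SE = (59.96−57)/2.0851 = 1.4196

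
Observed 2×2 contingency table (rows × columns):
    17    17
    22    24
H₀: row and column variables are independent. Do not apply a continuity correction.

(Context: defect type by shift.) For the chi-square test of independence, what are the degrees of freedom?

df = (r−1)(c−1) = (2−1)·(2−1) = 1

degrees of freedom = 1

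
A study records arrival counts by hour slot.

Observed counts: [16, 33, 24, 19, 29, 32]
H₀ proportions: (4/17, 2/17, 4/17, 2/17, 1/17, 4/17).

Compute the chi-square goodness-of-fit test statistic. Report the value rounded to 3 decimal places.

n = 153; E_i = n·p_i = [36.00, 18.00, 36.00, 18.00, 9.00, 36.00]
χ² = (16−36.00)²/36.00 + (33−18.00)²/18.00 + (24−36.00)²/36.00 + (19−18.00)²/18.00 + (29−9.00)²/9.00 + (32−36.00)²/36.00 = 72.5556
df = 5

test statistic = 72.556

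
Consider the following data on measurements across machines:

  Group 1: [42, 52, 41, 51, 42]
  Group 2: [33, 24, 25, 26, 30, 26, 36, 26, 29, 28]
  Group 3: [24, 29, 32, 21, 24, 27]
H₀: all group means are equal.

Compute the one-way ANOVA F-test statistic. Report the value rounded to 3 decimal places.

test statistic = 34.912

Group means [45.60, 28.30, 26.17], grand mean 31.810
SSB = Σnᵢ(x̄ᵢ−x̄)² = 1265.105; SSW = ΣΣ(x−x̄ᵢ)² = 326.133
MSB = 1265.105/2 = 632.5524; MSW = 326.133/18 = 18.1185
F = MSB/MSW = 34.9119
df = (2, 18)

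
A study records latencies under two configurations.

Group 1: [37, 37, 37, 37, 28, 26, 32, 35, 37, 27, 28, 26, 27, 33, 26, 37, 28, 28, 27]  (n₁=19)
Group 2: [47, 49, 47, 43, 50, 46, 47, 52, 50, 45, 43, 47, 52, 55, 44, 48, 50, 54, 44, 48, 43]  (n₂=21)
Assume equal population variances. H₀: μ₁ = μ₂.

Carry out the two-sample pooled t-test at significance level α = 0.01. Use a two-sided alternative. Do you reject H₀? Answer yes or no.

x̄₁=31.211, s₁=4.685, n₁=19
x̄₂=47.810, s₂=3.558, n₂=21
s_p² = [18·4.685² + 20·3.558²]/38 = 17.0631
SE = √(s_p²·(1/19+1/21)) = 1.3079
t = (31.211−47.810)/1.3079 = -12.6914
df = 38
p-value (two-sided) = 0.00000
At α=0.01: p < α → reject H₀

reject H₀: yes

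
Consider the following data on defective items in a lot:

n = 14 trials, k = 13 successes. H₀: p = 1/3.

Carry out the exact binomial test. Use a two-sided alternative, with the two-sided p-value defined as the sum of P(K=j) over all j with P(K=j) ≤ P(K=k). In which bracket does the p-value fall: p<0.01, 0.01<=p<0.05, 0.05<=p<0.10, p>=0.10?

p-value bracket: p<0.01

Exact binomial: n=14, k=13, p₀=1/3=0.3333
P(X=j) = C(n,j)·p₀^j·(1−p₀)^(n−j); p = Σ P(X=j) over j with P(X=j) ≤ P(X=13)
p-value (two-sided) = 0.00001
→ bracket: p<0.01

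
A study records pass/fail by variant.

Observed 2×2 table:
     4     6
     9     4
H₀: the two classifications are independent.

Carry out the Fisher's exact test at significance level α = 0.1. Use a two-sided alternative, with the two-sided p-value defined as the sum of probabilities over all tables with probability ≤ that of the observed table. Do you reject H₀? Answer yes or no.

reject H₀: no

Margins: r₁=10, r₂=13, c₁=13, c₂=10, n=23
p_obs = C(10,4)·C(13,9)/C(23,13); sum pmf over tables with pmf ≤ p_obs
p-value (two-sided) = 0.22154
At α=0.1: p ≥ α → fail to reject H₀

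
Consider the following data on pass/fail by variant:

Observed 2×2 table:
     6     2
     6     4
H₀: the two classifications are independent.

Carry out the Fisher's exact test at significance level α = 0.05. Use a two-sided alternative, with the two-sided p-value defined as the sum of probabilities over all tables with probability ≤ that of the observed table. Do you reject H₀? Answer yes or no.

reject H₀: no

Margins: r₁=8, r₂=10, c₁=12, c₂=6, n=18
p_obs = C(8,6)·C(10,6)/C(18,12); sum pmf over tables with pmf ≤ p_obs
p-value (two-sided) = 0.63801
At α=0.05: p ≥ α → fail to reject H₀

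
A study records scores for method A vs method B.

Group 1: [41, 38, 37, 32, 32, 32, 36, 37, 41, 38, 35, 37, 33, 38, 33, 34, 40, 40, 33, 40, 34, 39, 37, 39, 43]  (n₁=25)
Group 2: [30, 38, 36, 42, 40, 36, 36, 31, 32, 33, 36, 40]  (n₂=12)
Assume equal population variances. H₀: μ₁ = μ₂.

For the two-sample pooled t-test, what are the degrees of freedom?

df = n₁ + n₂ − 2 = 25 + 12 − 2 = 35

degrees of freedom = 35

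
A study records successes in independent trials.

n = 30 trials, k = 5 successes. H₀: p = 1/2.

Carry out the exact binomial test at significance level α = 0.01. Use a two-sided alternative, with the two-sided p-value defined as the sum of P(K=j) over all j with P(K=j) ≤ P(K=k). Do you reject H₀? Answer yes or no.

Exact binomial: n=30, k=5, p₀=1/2=0.5000
P(X=j) = C(n,j)·p₀^j·(1−p₀)^(n−j); p = Σ P(X=j) over j with P(X=j) ≤ P(X=5)
p-value (two-sided) = 0.00032
At α=0.01: p < α → reject H₀

reject H₀: yes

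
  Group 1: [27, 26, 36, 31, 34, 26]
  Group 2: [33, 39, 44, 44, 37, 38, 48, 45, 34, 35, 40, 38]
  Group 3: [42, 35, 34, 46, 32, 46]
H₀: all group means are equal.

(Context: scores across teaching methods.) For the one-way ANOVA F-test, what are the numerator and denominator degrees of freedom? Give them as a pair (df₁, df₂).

k = 3 groups, N = 24 total
df = (k−1, N−k) = (3−1, 24−3) = (2, 21)

degrees of freedom = [2, 21]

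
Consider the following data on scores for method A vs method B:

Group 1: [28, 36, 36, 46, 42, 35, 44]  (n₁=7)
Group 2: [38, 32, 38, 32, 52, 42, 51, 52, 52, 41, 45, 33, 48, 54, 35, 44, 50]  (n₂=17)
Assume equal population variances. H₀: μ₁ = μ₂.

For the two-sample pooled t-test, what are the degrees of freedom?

df = n₁ + n₂ − 2 = 7 + 17 − 2 = 22

degrees of freedom = 22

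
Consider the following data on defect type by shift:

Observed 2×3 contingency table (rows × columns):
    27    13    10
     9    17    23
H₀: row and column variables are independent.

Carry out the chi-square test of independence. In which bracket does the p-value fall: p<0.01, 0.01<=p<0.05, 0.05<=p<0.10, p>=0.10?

Row totals [50, 49], col totals [36, 30, 33], n=99
χ² = (27−18.18)²/18.18 + (13−15.15)²/15.15 + (10−16.67)²/16.67 + (9−17.82)²/17.82 + (17−14.85)²/14.85 + (23−16.33)²/16.33 = 14.6459
df = 2
p-value (upper-tail) = 0.00066
→ bracket: p<0.01

p-value bracket: p<0.01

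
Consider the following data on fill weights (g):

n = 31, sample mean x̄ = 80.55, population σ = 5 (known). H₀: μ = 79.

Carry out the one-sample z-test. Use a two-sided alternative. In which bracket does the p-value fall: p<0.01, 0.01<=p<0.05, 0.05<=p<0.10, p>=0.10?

SE = σ/√n = 5/√31 = 0.8980
z = (x̄−μ₀)/SE = (80.55−79)/0.8980 = 1.7260
p-value (two-sided) = 0.08435
→ bracket: 0.05<=p<0.10

p-value bracket: 0.05<=p<0.10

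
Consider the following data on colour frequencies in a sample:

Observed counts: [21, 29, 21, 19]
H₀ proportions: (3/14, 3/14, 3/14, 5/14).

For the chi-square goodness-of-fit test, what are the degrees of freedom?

df = k − 1 = 4 − 1 = 3

degrees of freedom = 3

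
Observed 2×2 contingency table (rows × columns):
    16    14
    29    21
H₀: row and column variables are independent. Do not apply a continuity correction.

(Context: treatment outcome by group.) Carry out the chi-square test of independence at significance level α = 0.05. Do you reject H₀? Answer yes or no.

reject H₀: no

Row totals [30, 50], col totals [45, 35], n=80
χ² = (16−16.88)²/16.88 + (14−13.12)²/13.12 + (29−28.12)²/28.12 + (21−21.88)²/21.88 = 0.1659
df = 1
p-value (upper-tail) = 0.68376
At α=0.05: p ≥ α → fail to reject H₀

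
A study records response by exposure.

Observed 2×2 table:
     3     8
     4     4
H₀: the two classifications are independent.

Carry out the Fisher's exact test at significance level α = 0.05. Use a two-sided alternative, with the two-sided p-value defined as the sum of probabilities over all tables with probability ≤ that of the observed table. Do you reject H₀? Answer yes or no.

reject H₀: no

Margins: r₁=11, r₂=8, c₁=7, c₂=12, n=19
p_obs = C(11,3)·C(8,4)/C(19,7); sum pmf over tables with pmf ≤ p_obs
p-value (two-sided) = 0.37652
At α=0.05: p ≥ α → fail to reject H₀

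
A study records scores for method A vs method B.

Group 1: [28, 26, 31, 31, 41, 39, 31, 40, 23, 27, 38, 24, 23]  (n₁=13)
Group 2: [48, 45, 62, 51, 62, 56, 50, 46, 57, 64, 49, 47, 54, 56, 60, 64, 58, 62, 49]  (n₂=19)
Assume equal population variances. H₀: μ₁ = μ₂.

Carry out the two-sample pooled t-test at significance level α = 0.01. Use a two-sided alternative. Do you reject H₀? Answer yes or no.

x̄₁=30.923, s₁=6.589, n₁=13
x̄₂=54.737, s₂=6.479, n₂=19
s_p² = [12·6.589² + 18·6.479²]/30 = 42.5536
SE = √(s_p²·(1/13+1/19)) = 2.3480
t = (30.923−54.737)/2.3480 = -10.1422
df = 30
p-value (two-sided) = 0.00000
At α=0.01: p < α → reject H₀

reject H₀: yes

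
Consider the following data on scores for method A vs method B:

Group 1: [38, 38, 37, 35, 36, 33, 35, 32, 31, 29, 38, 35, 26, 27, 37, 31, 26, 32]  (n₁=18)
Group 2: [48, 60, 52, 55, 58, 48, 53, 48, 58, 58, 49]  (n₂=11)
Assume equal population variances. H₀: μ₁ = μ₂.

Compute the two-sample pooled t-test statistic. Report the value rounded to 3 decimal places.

test statistic = -12.220

x̄₁=33.111, s₁=4.114, n₁=18
x̄₂=53.364, s₂=4.675, n₂=11
s_p² = [17·4.114² + 10·4.675²]/27 = 18.7527
SE = √(s_p²·(1/18+1/11)) = 1.6573
t = (33.111−53.364)/1.6573 = -12.2203
df = 27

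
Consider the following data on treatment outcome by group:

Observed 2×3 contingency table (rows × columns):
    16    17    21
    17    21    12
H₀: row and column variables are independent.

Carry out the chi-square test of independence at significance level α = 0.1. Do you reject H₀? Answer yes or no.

Row totals [54, 50], col totals [33, 38, 33], n=104
χ² = (16−17.13)²/17.13 + (17−19.73)²/19.73 + (21−17.13)²/17.13 + (17−15.87)²/15.87 + (21−18.27)²/18.27 + (12−15.87)²/15.87 = 2.7561
df = 2
p-value (upper-tail) = 0.25207
At α=0.1: p ≥ α → fail to reject H₀

reject H₀: no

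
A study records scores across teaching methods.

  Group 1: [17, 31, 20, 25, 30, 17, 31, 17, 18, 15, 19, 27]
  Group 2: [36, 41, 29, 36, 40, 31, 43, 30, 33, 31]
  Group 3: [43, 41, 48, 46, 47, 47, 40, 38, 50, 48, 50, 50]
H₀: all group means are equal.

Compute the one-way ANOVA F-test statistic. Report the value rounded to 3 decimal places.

test statistic = 61.813

Group means [22.25, 35.00, 45.67], grand mean 34.265
SSB = Σnᵢ(x̄ᵢ−x̄)² = 3297.701; SSW = ΣΣ(x−x̄ᵢ)² = 826.917
MSB = 3297.701/2 = 1648.8505; MSW = 826.917/31 = 26.6747
F = MSB/MSW = 61.8132
df = (2, 31)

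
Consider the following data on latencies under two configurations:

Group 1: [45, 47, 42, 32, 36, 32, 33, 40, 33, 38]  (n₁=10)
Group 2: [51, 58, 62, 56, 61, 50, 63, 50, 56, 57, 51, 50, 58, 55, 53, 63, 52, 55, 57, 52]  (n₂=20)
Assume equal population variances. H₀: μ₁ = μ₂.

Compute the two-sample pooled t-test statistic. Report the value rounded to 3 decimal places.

x̄₁=37.800, s₁=5.534, n₁=10
x̄₂=55.500, s₂=4.383, n₂=20
s_p² = [9·5.534² + 19·4.383²]/28 = 22.8786
SE = √(s_p²·(1/10+1/20)) = 1.8525
t = (37.800−55.500)/1.8525 = -9.5546
df = 28

test statistic = -9.555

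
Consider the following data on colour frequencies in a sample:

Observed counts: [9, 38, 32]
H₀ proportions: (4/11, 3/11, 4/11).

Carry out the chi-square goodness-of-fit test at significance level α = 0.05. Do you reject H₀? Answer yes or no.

reject H₀: yes

n = 79; E_i = n·p_i = [28.73, 21.55, 28.73]
χ² = (9−28.73)²/28.73 + (38−21.55)²/21.55 + (32−28.73)²/28.73 = 26.4863
df = 2
p-value (upper-tail) = 0.00000
At α=0.05: p < α → reject H₀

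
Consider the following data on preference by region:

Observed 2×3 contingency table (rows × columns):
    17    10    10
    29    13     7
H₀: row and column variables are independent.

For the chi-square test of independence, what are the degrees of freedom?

degrees of freedom = 2

df = (r−1)(c−1) = (2−1)·(3−1) = 2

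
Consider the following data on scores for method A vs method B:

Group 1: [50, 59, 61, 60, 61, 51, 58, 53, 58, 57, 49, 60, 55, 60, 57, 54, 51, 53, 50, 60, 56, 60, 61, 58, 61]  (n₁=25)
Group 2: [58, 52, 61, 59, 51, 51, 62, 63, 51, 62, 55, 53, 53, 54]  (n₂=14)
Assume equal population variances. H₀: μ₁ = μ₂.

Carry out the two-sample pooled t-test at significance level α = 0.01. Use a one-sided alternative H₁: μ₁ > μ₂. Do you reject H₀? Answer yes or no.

reject H₀: no

x̄₁=56.520, s₁=4.032, n₁=25
x̄₂=56.071, s₂=4.582, n₂=14
s_p² = [24·4.032² + 13·4.582²]/37 = 17.9235
SE = √(s_p²·(1/25+1/14)) = 1.4132
t = (56.520−56.071)/1.4132 = 0.3174
df = 37
p-value (one-sided, H₁ greater) = 0.37636
At α=0.01: p ≥ α → fail to reject H₀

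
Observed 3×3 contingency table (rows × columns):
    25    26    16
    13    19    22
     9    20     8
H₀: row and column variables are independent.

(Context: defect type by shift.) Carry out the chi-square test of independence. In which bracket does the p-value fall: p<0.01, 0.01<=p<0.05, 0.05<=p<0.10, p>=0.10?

Row totals [67, 54, 37], col totals [47, 65, 46], n=158
χ² = (25−19.93)²/19.93 + (26−27.56)²/27.56 + (16−19.51)²/19.51 + (13−16.06)²/16.06 + (19−22.22)²/22.22 + (22−15.72)²/15.72 + (9−11.01)²/11.01 + (20−15.22)²/15.22 + (8−10.77)²/10.77 = 8.1446
df = 4
p-value (upper-tail) = 0.08642
→ bracket: 0.05<=p<0.10

p-value bracket: 0.05<=p<0.10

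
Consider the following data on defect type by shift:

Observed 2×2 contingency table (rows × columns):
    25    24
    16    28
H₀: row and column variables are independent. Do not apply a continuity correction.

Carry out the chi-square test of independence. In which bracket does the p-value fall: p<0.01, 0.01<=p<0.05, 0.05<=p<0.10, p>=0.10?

Row totals [49, 44], col totals [41, 52], n=93
χ² = (25−21.60)²/21.60 + (24−27.40)²/27.40 + (16−19.40)²/19.40 + (28−24.60)²/24.60 = 2.0203
df = 1
p-value (upper-tail) = 0.15521
→ bracket: p>=0.10

p-value bracket: p>=0.10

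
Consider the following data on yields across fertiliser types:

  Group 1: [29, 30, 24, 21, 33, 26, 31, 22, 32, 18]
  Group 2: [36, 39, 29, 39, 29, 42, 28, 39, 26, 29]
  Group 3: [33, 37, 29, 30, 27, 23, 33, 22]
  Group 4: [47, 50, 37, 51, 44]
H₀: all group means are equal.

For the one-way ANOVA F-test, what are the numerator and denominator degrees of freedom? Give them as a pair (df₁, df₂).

degrees of freedom = [3, 29]

k = 4 groups, N = 33 total
df = (k−1, N−k) = (4−1, 33−4) = (3, 29)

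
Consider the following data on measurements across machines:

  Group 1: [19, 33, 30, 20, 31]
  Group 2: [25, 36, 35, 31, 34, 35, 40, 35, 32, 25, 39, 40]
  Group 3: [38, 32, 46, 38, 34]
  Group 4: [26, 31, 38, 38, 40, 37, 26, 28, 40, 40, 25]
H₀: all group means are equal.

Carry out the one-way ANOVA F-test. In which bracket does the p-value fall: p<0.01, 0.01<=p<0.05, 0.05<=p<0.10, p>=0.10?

Group means [26.60, 33.92, 37.60, 33.55], grand mean 33.242
SSB = Σnᵢ(x̄ᵢ−x̄)² = 322.017; SSW = ΣΣ(x−x̄ᵢ)² = 968.044
MSB = 322.017/3 = 107.3389; MSW = 968.044/29 = 33.3808
F = MSB/MSW = 3.2156
df = (3, 29)
p-value (upper-tail) = 0.03730
→ bracket: 0.01<=p<0.05

p-value bracket: 0.01<=p<0.05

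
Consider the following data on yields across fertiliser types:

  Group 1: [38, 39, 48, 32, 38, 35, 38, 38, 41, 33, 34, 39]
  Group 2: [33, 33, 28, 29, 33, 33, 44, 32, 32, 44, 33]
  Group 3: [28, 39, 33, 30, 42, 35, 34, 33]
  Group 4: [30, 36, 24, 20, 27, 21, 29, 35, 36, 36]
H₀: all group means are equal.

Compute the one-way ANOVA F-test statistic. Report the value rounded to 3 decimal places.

Group means [37.75, 34.00, 34.25, 29.40], grand mean 34.024
SSB = Σnᵢ(x̄ᵢ−x̄)² = 380.826; SSW = ΣΣ(x−x̄ᵢ)² = 970.150
MSB = 380.826/3 = 126.9419; MSW = 970.150/37 = 26.2203
F = MSB/MSW = 4.8414
df = (3, 37)

test statistic = 4.841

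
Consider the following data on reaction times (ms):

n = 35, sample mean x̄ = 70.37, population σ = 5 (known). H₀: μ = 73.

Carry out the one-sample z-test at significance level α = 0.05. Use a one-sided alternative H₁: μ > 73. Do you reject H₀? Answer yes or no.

reject H₀: no

SE = σ/√n = 5/√35 = 0.8452
z = (x̄−μ₀)/SE = (70.37−73)/0.8452 = -3.1119
p-value (one-sided, H₁ greater) = 0.99907
At α=0.05: p ≥ α → fail to reject H₀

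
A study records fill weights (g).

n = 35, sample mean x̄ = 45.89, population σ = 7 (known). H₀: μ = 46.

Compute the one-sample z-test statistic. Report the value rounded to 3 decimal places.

test statistic = -0.093

SE = σ/√n = 7/√35 = 1.1832
z = (x̄−μ₀)/SE = (45.89−46)/1.1832 = -0.0930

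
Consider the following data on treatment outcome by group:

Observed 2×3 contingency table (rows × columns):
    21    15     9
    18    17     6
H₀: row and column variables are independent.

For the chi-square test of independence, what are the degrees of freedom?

df = (r−1)(c−1) = (2−1)·(3−1) = 2

degrees of freedom = 2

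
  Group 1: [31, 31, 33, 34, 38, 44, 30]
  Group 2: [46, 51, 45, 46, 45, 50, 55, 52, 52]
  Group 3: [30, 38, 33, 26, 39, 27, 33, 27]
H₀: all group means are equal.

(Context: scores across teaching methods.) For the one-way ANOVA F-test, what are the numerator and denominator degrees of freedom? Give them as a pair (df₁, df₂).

k = 3 groups, N = 24 total
df = (k−1, N−k) = (3−1, 24−3) = (2, 21)

degrees of freedom = [2, 21]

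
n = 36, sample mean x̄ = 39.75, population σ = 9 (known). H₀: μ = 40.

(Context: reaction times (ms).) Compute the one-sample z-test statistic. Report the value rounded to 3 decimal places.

test statistic = -0.167

SE = σ/√n = 9/√36 = 1.5000
z = (x̄−μ₀)/SE = (39.75−40)/1.5000 = -0.1667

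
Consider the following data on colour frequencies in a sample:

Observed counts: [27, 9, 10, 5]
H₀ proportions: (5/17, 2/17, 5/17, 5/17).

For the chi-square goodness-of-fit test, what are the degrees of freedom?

degrees of freedom = 3

df = k − 1 = 4 − 1 = 3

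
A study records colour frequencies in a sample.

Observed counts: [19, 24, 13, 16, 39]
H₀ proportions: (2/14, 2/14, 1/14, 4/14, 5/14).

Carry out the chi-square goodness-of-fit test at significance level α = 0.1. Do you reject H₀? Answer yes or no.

n = 111; E_i = n·p_i = [15.86, 15.86, 7.93, 31.71, 39.64]
χ² = (19−15.86)²/15.86 + (24−15.86)²/15.86 + (13−7.93)²/7.93 + (16−31.71)²/31.71 + (39−39.64)²/39.64 = 15.8450
df = 4
p-value (upper-tail) = 0.00323
At α=0.1: p < α → reject H₀

reject H₀: yes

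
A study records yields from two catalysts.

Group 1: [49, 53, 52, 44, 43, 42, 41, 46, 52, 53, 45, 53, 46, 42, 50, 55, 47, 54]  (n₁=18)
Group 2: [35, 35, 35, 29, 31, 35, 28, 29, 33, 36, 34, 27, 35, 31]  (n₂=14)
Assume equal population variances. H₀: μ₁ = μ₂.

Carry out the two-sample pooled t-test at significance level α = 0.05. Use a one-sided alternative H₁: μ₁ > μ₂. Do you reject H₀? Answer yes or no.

x̄₁=48.167, s₁=4.706, n₁=18
x̄₂=32.357, s₂=3.104, n₂=14
s_p² = [17·4.706² + 13·3.104²]/30 = 16.7238
SE = √(s_p²·(1/18+1/14)) = 1.4573
t = (48.167−32.357)/1.4573 = 10.8487
df = 30
p-value (one-sided, H₁ greater) = 0.00000
At α=0.05: p < α → reject H₀

reject H₀: yes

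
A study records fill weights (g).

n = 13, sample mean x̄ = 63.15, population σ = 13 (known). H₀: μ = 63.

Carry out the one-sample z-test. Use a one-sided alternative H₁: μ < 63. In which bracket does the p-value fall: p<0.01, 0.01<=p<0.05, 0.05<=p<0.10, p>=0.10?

p-value bracket: p>=0.10

SE = σ/√n = 13/√13 = 3.6056
z = (x̄−μ₀)/SE = (63.15−63)/3.6056 = 0.0416
p-value (one-sided, H₁ less) = 0.51659
→ bracket: p>=0.10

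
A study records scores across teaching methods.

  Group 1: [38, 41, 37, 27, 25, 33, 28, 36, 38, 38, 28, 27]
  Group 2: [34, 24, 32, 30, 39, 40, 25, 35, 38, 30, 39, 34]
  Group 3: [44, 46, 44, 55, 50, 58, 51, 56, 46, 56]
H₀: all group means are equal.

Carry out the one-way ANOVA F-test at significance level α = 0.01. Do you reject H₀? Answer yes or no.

Group means [33.00, 33.33, 50.60], grand mean 38.294
SSB = Σnᵢ(x̄ᵢ−x̄)² = 2145.992; SSW = ΣΣ(x−x̄ᵢ)² = 927.067
MSB = 2145.992/2 = 1072.9961; MSW = 927.067/31 = 29.9054
F = MSB/MSW = 35.8797
df = (2, 31)
p-value (upper-tail) = 0.00000
At α=0.01: p < α → reject H₀

reject H₀: yes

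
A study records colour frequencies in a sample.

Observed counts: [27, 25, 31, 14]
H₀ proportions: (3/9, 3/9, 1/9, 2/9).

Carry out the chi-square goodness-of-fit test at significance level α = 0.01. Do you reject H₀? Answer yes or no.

reject H₀: yes

n = 97; E_i = n·p_i = [32.33, 32.33, 10.78, 21.56]
χ² = (27−32.33)²/32.33 + (25−32.33)²/32.33 + (31−10.78)²/10.78 + (14−21.56)²/21.56 = 43.1340
df = 3
p-value (upper-tail) = 0.00000
At α=0.01: p < α → reject H₀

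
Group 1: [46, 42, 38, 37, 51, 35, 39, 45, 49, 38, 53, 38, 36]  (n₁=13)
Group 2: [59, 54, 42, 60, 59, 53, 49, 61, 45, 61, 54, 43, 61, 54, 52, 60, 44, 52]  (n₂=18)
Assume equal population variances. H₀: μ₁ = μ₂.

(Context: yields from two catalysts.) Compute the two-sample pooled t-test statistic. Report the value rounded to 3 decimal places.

test statistic = -4.905

x̄₁=42.077, s₁=6.075, n₁=13
x̄₂=53.500, s₂=6.618, n₂=18
s_p² = [12·6.075² + 17·6.618²]/29 = 40.9456
SE = √(s_p²·(1/13+1/18)) = 2.3290
t = (42.077−53.500)/2.3290 = -4.9046
df = 29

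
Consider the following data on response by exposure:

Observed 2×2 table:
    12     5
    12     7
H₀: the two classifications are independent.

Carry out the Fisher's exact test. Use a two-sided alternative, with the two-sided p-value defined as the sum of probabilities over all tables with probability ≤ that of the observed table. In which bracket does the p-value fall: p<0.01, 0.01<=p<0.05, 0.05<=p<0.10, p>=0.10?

p-value bracket: p>=0.10

Margins: r₁=17, r₂=19, c₁=24, c₂=12, n=36
p_obs = C(17,12)·C(19,12)/C(36,24); sum pmf over tables with pmf ≤ p_obs
p-value (two-sided) = 0.73173
→ bracket: p>=0.10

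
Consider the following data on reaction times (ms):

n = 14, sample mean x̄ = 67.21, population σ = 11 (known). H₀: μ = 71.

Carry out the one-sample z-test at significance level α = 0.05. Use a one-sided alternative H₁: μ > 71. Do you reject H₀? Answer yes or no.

reject H₀: no

SE = σ/√n = 11/√14 = 2.9399
z = (x̄−μ₀)/SE = (67.21−71)/2.9399 = -1.2892
p-value (one-sided, H₁ greater) = 0.90133
At α=0.05: p ≥ α → fail to reject H₀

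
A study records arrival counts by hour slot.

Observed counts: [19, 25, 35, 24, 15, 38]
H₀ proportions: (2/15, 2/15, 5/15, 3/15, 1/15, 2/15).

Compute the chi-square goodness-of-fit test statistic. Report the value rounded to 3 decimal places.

n = 156; E_i = n·p_i = [20.80, 20.80, 52.00, 31.20, 10.40, 20.80]
χ² = (19−20.80)²/20.80 + (25−20.80)²/20.80 + (35−52.00)²/52.00 + (24−31.20)²/31.20 + (15−10.40)²/10.40 + (38−20.80)²/20.80 = 24.4808
df = 5

test statistic = 24.481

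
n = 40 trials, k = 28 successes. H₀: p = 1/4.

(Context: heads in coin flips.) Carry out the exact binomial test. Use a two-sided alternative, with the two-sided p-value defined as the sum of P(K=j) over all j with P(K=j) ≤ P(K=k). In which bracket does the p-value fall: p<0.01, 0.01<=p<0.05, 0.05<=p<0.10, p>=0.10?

Exact binomial: n=40, k=28, p₀=1/4=0.2500
P(X=j) = C(n,j)·p₀^j·(1−p₀)^(n−j); p = Σ P(X=j) over j with P(X=j) ≤ P(X=28)
p-value (two-sided) = 0.00000
→ bracket: p<0.01

p-value bracket: p<0.01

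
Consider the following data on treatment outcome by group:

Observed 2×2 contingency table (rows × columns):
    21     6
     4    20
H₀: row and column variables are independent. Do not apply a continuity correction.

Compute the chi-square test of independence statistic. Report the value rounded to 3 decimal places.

Row totals [27, 24], col totals [25, 26], n=51
χ² = (21−13.24)²/13.24 + (6−13.76)²/13.76 + (4−11.76)²/11.76 + (20−12.24)²/12.24 = 18.9877
df = 1

test statistic = 18.988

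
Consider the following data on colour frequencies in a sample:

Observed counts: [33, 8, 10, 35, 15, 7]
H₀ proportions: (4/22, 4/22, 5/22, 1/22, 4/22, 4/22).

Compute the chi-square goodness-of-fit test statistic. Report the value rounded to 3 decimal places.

n = 108; E_i = n·p_i = [19.64, 19.64, 24.55, 4.91, 19.64, 19.64]
χ² = (33−19.64)²/19.64 + (8−19.64)²/19.64 + (10−24.55)²/24.55 + (35−4.91)²/4.91 + (15−19.64)²/19.64 + (7−19.64)²/19.64 = 218.2824
df = 5

test statistic = 218.282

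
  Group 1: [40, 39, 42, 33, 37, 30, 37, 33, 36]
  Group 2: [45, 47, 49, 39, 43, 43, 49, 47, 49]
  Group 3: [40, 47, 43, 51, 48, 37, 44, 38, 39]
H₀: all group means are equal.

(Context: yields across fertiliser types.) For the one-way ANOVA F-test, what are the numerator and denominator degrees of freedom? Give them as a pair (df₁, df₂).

k = 3 groups, N = 27 total
df = (k−1, N−k) = (3−1, 27−3) = (2, 24)

degrees of freedom = [2, 24]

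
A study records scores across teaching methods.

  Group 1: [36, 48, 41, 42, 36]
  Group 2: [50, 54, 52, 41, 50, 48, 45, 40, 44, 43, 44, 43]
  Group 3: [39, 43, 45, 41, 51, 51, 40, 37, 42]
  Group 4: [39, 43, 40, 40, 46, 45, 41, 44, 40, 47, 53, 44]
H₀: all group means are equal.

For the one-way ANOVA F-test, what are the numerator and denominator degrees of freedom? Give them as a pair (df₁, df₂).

k = 4 groups, N = 38 total
df = (k−1, N−k) = (4−1, 38−4) = (3, 34)

degrees of freedom = [3, 34]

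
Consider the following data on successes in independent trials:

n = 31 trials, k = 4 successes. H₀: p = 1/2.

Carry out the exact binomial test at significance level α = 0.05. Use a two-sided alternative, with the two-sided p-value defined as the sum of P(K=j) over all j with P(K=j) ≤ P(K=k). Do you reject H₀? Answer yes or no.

reject H₀: yes

Exact binomial: n=31, k=4, p₀=1/2=0.5000
P(X=j) = C(n,j)·p₀^j·(1−p₀)^(n−j); p = Σ P(X=j) over j with P(X=j) ≤ P(X=4)
p-value (two-sided) = 0.00003
At α=0.05: p < α → reject H₀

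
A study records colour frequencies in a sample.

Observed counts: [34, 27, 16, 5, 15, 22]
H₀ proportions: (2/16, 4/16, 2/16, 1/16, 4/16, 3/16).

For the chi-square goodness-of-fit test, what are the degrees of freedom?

degrees of freedom = 5

df = k − 1 = 6 − 1 = 5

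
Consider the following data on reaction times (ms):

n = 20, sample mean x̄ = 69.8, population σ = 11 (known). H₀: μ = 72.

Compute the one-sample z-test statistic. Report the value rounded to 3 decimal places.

test statistic = -0.894

SE = σ/√n = 11/√20 = 2.4597
z = (x̄−μ₀)/SE = (69.8−72)/2.4597 = -0.8944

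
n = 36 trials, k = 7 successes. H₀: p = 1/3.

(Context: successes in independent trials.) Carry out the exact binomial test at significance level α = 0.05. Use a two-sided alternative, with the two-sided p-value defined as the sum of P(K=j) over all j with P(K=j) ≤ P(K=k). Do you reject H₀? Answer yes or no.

reject H₀: no

Exact binomial: n=36, k=7, p₀=1/3=0.3333
P(X=j) = C(n,j)·p₀^j·(1−p₀)^(n−j); p = Σ P(X=j) over j with P(X=j) ≤ P(X=7)
p-value (two-sided) = 0.07971
At α=0.05: p ≥ α → fail to reject H₀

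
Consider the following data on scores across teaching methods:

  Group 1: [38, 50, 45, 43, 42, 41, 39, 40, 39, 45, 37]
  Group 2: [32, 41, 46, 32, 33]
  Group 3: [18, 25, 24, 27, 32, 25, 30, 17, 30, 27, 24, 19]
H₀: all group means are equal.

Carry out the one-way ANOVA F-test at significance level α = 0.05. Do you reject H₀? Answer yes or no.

reject H₀: yes

Group means [41.73, 36.80, 24.83], grand mean 33.607
SSB = Σnᵢ(x̄ᵢ−x̄)² = 1700.030; SSW = ΣΣ(x−x̄ᵢ)² = 566.648
MSB = 1700.030/2 = 850.0150; MSW = 566.648/25 = 22.6659
F = MSB/MSW = 37.5019
df = (2, 25)
p-value (upper-tail) = 0.00000
At α=0.05: p < α → reject H₀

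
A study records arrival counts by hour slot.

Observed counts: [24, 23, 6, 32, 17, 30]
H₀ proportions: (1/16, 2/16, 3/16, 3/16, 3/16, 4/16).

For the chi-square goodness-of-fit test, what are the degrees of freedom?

df = k − 1 = 6 − 1 = 5

degrees of freedom = 5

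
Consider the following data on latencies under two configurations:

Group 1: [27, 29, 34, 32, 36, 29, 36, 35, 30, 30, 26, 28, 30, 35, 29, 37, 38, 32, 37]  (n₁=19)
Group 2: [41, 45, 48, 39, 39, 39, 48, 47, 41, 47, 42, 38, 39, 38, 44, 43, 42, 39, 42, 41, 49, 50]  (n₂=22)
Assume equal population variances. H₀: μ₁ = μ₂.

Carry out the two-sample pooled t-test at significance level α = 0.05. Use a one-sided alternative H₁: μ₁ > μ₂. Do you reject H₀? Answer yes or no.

x̄₁=32.105, s₁=3.770, n₁=19
x̄₂=42.773, s₂=3.878, n₂=22
s_p² = [18·3.770² + 21·3.878²]/39 = 14.6578
SE = √(s_p²·(1/19+1/22)) = 1.1991
t = (32.105−42.773)/1.1991 = -8.8966
df = 39
p-value (one-sided, H₁ greater) = 1.00000
At α=0.05: p ≥ α → fail to reject H₀

reject H₀: no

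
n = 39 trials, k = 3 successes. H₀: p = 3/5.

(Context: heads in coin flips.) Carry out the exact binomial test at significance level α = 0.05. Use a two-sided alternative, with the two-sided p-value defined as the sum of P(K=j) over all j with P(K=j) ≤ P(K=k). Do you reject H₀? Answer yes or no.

reject H₀: yes

Exact binomial: n=39, k=3, p₀=3/5=0.6000
P(X=j) = C(n,j)·p₀^j·(1−p₀)^(n−j); p = Σ P(X=j) over j with P(X=j) ≤ P(X=3)
p-value (two-sided) = 0.00000
At α=0.05: p < α → reject H₀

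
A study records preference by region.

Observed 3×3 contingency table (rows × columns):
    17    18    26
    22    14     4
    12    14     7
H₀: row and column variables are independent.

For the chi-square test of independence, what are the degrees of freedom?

degrees of freedom = 4

df = (r−1)(c−1) = (3−1)·(3−1) = 4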